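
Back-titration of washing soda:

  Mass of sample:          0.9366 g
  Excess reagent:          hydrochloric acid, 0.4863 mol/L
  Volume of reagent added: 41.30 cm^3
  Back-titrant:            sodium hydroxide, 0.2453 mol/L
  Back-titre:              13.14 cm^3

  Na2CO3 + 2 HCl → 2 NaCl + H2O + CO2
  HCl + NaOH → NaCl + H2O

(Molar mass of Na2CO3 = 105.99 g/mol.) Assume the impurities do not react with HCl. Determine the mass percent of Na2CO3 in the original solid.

95.40 %

n(HCl) added = 0.04130 × 0.4863 = 0.02008 mol
n(NaOH) used in back-titration = 0.01314 × 0.2453 = 3.223 × 10^-3 mol
n(HCl) left over = 3.223 × 10^-3 mol (1:1 ratio)
n(HCl) consumed by analyte = 0.02008 − 3.223 × 10^-3 = 0.01686 mol
From the 1:2 ratio, n(Na2CO3) = 1/2 × 0.01686 = 8.430 × 10^-3 mol
mass of Na2CO3 = 8.430 × 10^-3 × 105.99 = 0.8935 g
% Na2CO3 = 0.8935 / 0.9366 × 100 = 95.40 %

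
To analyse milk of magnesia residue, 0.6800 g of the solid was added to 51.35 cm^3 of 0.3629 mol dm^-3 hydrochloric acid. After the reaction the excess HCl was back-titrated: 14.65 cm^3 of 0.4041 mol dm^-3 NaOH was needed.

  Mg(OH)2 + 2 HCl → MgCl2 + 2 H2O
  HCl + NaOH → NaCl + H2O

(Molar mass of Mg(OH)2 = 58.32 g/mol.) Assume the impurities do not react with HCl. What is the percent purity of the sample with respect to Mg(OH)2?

54.52 %

n(HCl) added = 0.05135 × 0.3629 = 0.01863 mol
n(NaOH) used in back-titration = 0.01465 × 0.4041 = 5.920 × 10^-3 mol
n(HCl) left over = 5.920 × 10^-3 mol (1:1 ratio)
n(HCl) consumed by analyte = 0.01863 − 5.920 × 10^-3 = 0.01271 mol
From the 1:2 ratio, n(Mg(OH)2) = 1/2 × 0.01271 = 6.357 × 10^-3 mol
mass of Mg(OH)2 = 6.357 × 10^-3 × 58.32 = 0.3708 g
% Mg(OH)2 = 0.3708 / 0.6800 × 100 = 54.52 %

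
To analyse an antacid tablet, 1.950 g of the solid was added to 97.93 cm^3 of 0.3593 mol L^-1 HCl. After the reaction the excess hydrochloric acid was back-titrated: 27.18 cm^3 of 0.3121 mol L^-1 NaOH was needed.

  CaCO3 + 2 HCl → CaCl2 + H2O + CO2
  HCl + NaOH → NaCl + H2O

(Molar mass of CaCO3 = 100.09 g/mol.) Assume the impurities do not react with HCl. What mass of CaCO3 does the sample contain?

n(HCl) added = 0.09793 × 0.3593 = 0.03519 mol
n(NaOH) used in back-titration = 0.02718 × 0.3121 = 8.483 × 10^-3 mol
n(HCl) left over = 8.483 × 10^-3 mol (1:1 ratio)
n(HCl) consumed by analyte = 0.03519 − 8.483 × 10^-3 = 0.02670 mol
From the 1:2 ratio, n(CaCO3) = 1/2 × 0.02670 = 0.01335 mol
mass of CaCO3 = 0.01335 × 100.09 = 1.336 g

1.336 g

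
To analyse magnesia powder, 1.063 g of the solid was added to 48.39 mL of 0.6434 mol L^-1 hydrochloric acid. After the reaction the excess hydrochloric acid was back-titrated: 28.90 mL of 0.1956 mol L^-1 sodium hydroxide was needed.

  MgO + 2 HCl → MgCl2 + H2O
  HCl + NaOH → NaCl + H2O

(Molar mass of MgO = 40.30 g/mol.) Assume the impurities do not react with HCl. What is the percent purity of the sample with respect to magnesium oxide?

48.30 %

n(HCl) added = 0.04839 × 0.6434 = 0.03113 mol
n(NaOH) used in back-titration = 0.02890 × 0.1956 = 5.653 × 10^-3 mol
n(HCl) left over = 5.653 × 10^-3 mol (1:1 ratio)
n(HCl) consumed by analyte = 0.03113 − 5.653 × 10^-3 = 0.02548 mol
From the 1:2 ratio, n(MgO) = 1/2 × 0.02548 = 0.01274 mol
mass of MgO = 0.01274 × 40.30 = 0.5134 g
% MgO = 0.5134 / 1.063 × 100 = 48.30 %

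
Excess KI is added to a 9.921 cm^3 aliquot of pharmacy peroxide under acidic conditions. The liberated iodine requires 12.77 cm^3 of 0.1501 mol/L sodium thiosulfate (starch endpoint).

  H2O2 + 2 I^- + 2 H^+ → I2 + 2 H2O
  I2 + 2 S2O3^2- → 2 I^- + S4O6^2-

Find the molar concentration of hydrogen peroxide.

n(S2O3^2-) = 0.01277 × 0.1501 = 1.917 × 10^-3 mol
n(I2) = n(S2O3^2-)/2 = 9.584 × 10^-4 mol
n(H2O2) in the aliquot = 9.584 × 10^-4 mol (1:1 ratio)
[H2O2] = 9.584 × 10^-4 / 0.009921 = 0.09660 mol/L

0.09660 mol/L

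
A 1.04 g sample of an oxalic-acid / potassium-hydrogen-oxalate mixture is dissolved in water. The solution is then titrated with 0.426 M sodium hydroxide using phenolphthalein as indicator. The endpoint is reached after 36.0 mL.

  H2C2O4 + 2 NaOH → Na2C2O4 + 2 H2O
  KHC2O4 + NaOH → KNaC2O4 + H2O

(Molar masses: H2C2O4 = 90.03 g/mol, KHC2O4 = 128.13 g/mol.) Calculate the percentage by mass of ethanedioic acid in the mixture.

48.2 %

n(NaOH) = 0.0360 × 0.426 = 0.0153 mol
Let x = n(H2C2O4), y = n(KHC2O4).
Titrant: 2x + 1y = 0.0153;  mass: 90.03x + 128.13y = 1.04
Solving, x = 5.56 × 10^-3 mol, y = 4.21 × 10^-3 mol
mass of H2C2O4 = 5.56 × 10^-3 × 90.03 = 0.501 g
% H2C2O4 = 0.501 / 1.04 × 100 = 48.2 %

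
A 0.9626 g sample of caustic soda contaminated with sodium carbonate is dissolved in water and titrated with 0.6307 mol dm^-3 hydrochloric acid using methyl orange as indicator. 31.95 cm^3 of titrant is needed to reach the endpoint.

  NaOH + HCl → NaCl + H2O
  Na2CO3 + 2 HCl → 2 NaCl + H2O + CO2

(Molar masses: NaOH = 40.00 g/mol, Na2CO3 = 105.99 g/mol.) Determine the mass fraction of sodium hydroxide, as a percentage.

n(HCl) = 0.03195 × 0.6307 = 0.02015 mol
Let x = n(NaOH), y = n(Na2CO3).
Titrant: 1x + 2y = 0.02015;  mass: 40.00x + 105.99y = 0.9626
Solving, x = 8.103 × 10^-3 mol, y = 6.024 × 10^-3 mol
mass of NaOH = 8.103 × 10^-3 × 40.00 = 0.3241 g
% NaOH = 0.3241 / 0.9626 × 100 = 33.67 %

33.67 %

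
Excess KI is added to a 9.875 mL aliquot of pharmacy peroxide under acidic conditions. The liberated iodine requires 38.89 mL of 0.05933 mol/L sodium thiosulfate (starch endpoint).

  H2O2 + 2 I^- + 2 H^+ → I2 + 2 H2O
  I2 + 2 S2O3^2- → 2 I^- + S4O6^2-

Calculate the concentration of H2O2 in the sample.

0.1168 mol/L

n(S2O3^2-) = 0.03889 × 0.05933 = 2.307 × 10^-3 mol
n(I2) = n(S2O3^2-)/2 = 1.154 × 10^-3 mol
n(H2O2) in the aliquot = 1.154 × 10^-3 mol (1:1 ratio)
[H2O2] = 1.154 × 10^-3 / 0.009875 = 0.1168 mol/L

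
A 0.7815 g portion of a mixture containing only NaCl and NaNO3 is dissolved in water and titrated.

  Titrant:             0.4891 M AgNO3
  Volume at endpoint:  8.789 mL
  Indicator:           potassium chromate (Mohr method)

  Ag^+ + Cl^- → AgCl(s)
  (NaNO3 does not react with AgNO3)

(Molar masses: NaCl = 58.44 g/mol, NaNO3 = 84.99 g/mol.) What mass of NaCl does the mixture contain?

n(AgNO3) = 0.008789 × 0.4891 = 4.299 × 10^-3 mol
Let x = n(NaCl), y = n(NaNO3).
Titrant: 1x = 4.299 × 10^-3;  mass: 58.44x + 84.99y = 0.7815
Solving, x = 4.299 × 10^-3 mol, y = 6.239 × 10^-3 mol
mass of NaCl = 4.299 × 10^-3 × 58.44 = 0.2512 g

0.2512 g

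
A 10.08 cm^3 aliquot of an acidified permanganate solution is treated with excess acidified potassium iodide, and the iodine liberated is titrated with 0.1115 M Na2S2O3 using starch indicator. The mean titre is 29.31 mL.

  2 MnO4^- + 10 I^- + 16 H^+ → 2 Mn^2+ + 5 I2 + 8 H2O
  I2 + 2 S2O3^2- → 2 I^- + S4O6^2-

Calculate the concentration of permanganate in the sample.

0.06484 M

n(S2O3^2-) = 0.02931 × 0.1115 = 3.268 × 10^-3 mol
n(I2) = n(S2O3^2-)/2 = 1.634 × 10^-3 mol
From the 2:5 ratio, n(MnO4^-) in the aliquot = 2/5 × 1.634 × 10^-3 = 6.536 × 10^-4 mol
[MnO4^-] = 6.536 × 10^-4 / 0.01008 = 0.06484 mol/L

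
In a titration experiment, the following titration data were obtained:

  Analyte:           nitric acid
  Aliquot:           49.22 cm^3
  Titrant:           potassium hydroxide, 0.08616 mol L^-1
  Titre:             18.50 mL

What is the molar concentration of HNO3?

0.03238 mol/L

HNO3 + KOH → KNO3 + H2O
n(KOH) = 0.01850 L × 0.08616 mol/L = 1.594 × 10^-3 mol
n(HNO3) = 1.594 × 10^-3 mol (1:1 mole ratio)
[HNO3] = 1.594 × 10^-3 mol / 0.04922 L = 0.03238 mol/L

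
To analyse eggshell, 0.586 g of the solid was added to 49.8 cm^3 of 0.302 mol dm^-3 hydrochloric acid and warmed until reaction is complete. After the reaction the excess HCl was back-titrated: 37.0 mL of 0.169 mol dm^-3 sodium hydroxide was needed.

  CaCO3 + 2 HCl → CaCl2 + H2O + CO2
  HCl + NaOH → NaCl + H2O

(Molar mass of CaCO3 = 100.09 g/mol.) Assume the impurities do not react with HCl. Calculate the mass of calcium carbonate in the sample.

0.440 g

n(HCl) added = 0.0498 × 0.302 = 0.0150 mol
n(NaOH) used in back-titration = 0.0370 × 0.169 = 6.25 × 10^-3 mol
n(HCl) left over = 6.25 × 10^-3 mol (1:1 ratio)
n(HCl) consumed by analyte = 0.0150 − 6.25 × 10^-3 = 8.79 × 10^-3 mol
From the 1:2 ratio, n(CaCO3) = 1/2 × 8.79 × 10^-3 = 4.39 × 10^-3 mol
mass of CaCO3 = 4.39 × 10^-3 × 100.09 = 0.440 g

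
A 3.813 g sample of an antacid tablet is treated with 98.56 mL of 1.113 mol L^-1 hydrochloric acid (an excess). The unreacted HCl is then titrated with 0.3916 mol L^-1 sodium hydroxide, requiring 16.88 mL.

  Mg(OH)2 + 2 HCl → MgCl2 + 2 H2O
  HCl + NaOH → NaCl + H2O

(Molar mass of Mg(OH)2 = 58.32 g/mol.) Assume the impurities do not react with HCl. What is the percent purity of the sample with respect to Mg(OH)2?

n(HCl) added = 0.09856 × 1.113 = 0.1097 mol
n(NaOH) used in back-titration = 0.01688 × 0.3916 = 6.610 × 10^-3 mol
n(HCl) left over = 6.610 × 10^-3 mol (1:1 ratio)
n(HCl) consumed by analyte = 0.1097 − 6.610 × 10^-3 = 0.1031 mol
From the 1:2 ratio, n(Mg(OH)2) = 1/2 × 0.1031 = 0.05154 mol
mass of Mg(OH)2 = 0.05154 × 58.32 = 3.006 g
% Mg(OH)2 = 3.006 / 3.813 × 100 = 78.84 %

78.84 %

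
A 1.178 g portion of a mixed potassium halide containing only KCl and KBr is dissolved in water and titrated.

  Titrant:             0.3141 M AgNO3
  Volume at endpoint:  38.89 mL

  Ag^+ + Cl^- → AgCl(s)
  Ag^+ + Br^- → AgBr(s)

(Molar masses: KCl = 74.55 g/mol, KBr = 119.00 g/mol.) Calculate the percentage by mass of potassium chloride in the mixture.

n(AgNO3) = 0.03889 × 0.3141 = 0.01222 mol
Let x = n(KCl), y = n(KBr).
Titrant: 1x + 1y = 0.01222;  mass: 74.55x + 119.00y = 1.178
Solving, x = 6.201 × 10^-3 mol, y = 6.015 × 10^-3 mol
mass of KCl = 6.201 × 10^-3 × 74.55 = 0.4623 g
% KCl = 0.4623 / 1.178 × 100 = 39.24 %

39.24 %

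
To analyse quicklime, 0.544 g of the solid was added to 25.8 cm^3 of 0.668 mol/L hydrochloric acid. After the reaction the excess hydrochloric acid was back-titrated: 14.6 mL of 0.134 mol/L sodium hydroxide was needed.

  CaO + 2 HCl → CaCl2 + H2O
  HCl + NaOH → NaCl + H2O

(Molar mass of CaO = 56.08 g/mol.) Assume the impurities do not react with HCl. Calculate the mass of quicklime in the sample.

n(HCl) added = 0.0258 × 0.668 = 0.0172 mol
n(NaOH) used in back-titration = 0.0146 × 0.134 = 1.96 × 10^-3 mol
n(HCl) left over = 1.96 × 10^-3 mol (1:1 ratio)
n(HCl) consumed by analyte = 0.0172 − 1.96 × 10^-3 = 0.0153 mol
From the 1:2 ratio, n(CaO) = 1/2 × 0.0153 = 7.64 × 10^-3 mol
mass of CaO = 7.64 × 10^-3 × 56.08 = 0.428 g

0.428 g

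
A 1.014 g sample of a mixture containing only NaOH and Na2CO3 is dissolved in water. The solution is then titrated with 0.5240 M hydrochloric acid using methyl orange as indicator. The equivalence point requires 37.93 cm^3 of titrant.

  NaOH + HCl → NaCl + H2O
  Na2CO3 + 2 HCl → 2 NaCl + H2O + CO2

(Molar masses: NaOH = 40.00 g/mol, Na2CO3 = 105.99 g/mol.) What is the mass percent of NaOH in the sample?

n(HCl) = 0.03793 × 0.5240 = 0.01988 mol
Let x = n(NaOH), y = n(Na2CO3).
Titrant: 1x + 2y = 0.01988;  mass: 40.00x + 105.99y = 1.014
Solving, x = 3.024 × 10^-3 mol, y = 8.426 × 10^-3 mol
mass of NaOH = 3.024 × 10^-3 × 40.00 = 0.1209 g
% NaOH = 0.1209 / 1.014 × 100 = 11.93 %

11.93 %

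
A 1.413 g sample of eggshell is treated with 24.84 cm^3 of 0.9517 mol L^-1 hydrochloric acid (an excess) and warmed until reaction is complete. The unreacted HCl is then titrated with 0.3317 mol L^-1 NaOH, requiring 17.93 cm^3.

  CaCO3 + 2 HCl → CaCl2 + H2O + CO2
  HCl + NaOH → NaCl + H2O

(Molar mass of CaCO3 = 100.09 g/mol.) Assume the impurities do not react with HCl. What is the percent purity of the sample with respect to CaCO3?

n(HCl) added = 0.02484 × 0.9517 = 0.02364 mol
n(NaOH) used in back-titration = 0.01793 × 0.3317 = 5.947 × 10^-3 mol
n(HCl) left over = 5.947 × 10^-3 mol (1:1 ratio)
n(HCl) consumed by analyte = 0.02364 − 5.947 × 10^-3 = 0.01769 mol
From the 1:2 ratio, n(CaCO3) = 1/2 × 0.01769 = 8.846 × 10^-3 mol
mass of CaCO3 = 8.846 × 10^-3 × 100.09 = 0.8854 g
% CaCO3 = 0.8854 / 1.413 × 100 = 62.66 %

62.66 %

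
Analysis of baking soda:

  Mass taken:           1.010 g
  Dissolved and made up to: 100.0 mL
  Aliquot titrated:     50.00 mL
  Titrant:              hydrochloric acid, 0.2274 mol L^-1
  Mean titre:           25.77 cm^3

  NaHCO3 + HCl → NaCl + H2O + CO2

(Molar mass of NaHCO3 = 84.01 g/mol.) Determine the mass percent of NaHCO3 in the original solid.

97.49 %

n(HCl) per titration = 0.02577 × 0.2274 = 5.860 × 10^-3 mol
n(NaHCO3) in each aliquot = 5.860 × 10^-3 mol (1:1 ratio)
n(NaHCO3) in the whole flask = 5.860 × 10^-3 × 100.0/50.00 = 0.01172 mol
mass of NaHCO3 = 0.01172 × 84.01 = 0.9846 g
% NaHCO3 = 0.9846 / 1.010 × 100 = 97.49 %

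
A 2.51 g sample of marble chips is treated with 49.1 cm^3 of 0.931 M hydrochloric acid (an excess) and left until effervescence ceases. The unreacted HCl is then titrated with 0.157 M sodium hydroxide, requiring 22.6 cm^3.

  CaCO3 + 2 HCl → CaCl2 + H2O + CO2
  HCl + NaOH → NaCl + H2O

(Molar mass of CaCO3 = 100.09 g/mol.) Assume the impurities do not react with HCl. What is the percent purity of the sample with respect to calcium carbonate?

n(HCl) added = 0.0491 × 0.931 = 0.0457 mol
n(NaOH) used in back-titration = 0.0226 × 0.157 = 3.55 × 10^-3 mol
n(HCl) left over = 3.55 × 10^-3 mol (1:1 ratio)
n(HCl) consumed by analyte = 0.0457 − 3.55 × 10^-3 = 0.0422 mol
From the 1:2 ratio, n(CaCO3) = 1/2 × 0.0422 = 0.0211 mol
mass of CaCO3 = 0.0211 × 100.09 = 2.11 g
% CaCO3 = 2.11 / 2.51 × 100 = 84.1 %

84.1 %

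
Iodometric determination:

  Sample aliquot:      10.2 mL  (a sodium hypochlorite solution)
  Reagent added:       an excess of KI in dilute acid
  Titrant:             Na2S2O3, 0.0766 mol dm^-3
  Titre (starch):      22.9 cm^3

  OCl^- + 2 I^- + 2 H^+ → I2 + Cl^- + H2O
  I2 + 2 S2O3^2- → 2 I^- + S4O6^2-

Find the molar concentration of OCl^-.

0.0860 mol/L

n(S2O3^2-) = 0.0229 × 0.0766 = 1.75 × 10^-3 mol
n(I2) = n(S2O3^2-)/2 = 8.77 × 10^-4 mol
n(OCl^-) in the aliquot = 8.77 × 10^-4 mol (1:1 ratio)
[OCl^-] = 8.77 × 10^-4 / 0.0102 = 0.0860 mol/L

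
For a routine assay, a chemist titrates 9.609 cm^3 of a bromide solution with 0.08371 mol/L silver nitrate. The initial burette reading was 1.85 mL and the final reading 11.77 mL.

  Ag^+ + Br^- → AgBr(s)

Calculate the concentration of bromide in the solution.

0.08642 mol/L

n(AgNO3) = 0.009920 L × 0.08371 mol/L = 8.304 × 10^-4 mol
n(Br-) = 8.304 × 10^-4 mol (1:1 mole ratio)
[Br-] = 8.304 × 10^-4 mol / 0.009609 L = 0.08642 mol/L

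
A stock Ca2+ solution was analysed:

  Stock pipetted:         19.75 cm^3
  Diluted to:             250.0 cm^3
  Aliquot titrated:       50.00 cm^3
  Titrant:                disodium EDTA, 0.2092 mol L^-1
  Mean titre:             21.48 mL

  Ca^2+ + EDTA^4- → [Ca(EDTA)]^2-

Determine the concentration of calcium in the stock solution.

n(EDTA) = 0.02148 × 0.2092 = 4.494 × 10^-3 mol
n(Ca2+) in the aliquot = 4.494 × 10^-3 mol (1:1 ratio)
[Ca2+]_dilute = 4.494 × 10^-3 / 0.05000 = 0.08987 mol/L
Dilution factor = 250.0 / 19.75 = 12.66
[Ca2+]_stock = 0.08987 × 12.66 = 1.138 mol/L

1.138 mol/L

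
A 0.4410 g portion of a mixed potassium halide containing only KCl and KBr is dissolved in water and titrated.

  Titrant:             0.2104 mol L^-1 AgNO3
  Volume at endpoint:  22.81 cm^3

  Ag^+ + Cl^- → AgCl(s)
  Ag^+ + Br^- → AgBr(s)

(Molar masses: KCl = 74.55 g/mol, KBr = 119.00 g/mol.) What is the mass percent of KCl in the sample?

49.48 %

n(AgNO3) = 0.02281 × 0.2104 = 4.799 × 10^-3 mol
Let x = n(KCl), y = n(KBr).
Titrant: 1x + 1y = 4.799 × 10^-3;  mass: 74.55x + 119.00y = 0.4410
Solving, x = 2.927 × 10^-3 mol, y = 1.872 × 10^-3 mol
mass of KCl = 2.927 × 10^-3 × 74.55 = 0.2182 g
% KCl = 0.2182 / 0.4410 × 100 = 49.48 %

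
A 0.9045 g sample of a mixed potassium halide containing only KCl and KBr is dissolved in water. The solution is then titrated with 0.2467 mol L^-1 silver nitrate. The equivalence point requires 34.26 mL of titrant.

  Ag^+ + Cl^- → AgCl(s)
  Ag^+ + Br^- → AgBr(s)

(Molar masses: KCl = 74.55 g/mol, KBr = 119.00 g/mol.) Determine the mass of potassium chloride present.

0.1699 g

n(AgNO3) = 0.03426 × 0.2467 = 8.452 × 10^-3 mol
Let x = n(KCl), y = n(KBr).
Titrant: 1x + 1y = 8.452 × 10^-3;  mass: 74.55x + 119.00y = 0.9045
Solving, x = 2.279 × 10^-3 mol, y = 6.173 × 10^-3 mol
mass of KCl = 2.279 × 10^-3 × 74.55 = 0.1699 g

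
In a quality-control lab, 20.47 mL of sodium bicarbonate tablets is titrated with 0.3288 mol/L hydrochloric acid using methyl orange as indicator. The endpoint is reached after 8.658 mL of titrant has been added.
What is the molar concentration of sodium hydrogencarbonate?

0.1391 mol/L

NaHCO3 + HCl → NaCl + H2O + CO2
n(HCl) = 0.008658 L × 0.3288 mol/L = 2.847 × 10^-3 mol
n(NaHCO3) = 2.847 × 10^-3 mol (1:1 mole ratio)
[NaHCO3] = 2.847 × 10^-3 mol / 0.02047 L = 0.1391 mol/L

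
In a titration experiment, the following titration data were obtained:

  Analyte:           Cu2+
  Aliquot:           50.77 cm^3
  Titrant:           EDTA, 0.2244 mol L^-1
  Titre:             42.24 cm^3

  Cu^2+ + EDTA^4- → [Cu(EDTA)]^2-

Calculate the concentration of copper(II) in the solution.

n(EDTA) = 0.04224 L × 0.2244 mol/L = 9.479 × 10^-3 mol
n(Cu2+) = 9.479 × 10^-3 mol (1:1 mole ratio)
[Cu2+] = 9.479 × 10^-3 mol / 0.05077 L = 0.1867 mol/L

0.1867 mol/L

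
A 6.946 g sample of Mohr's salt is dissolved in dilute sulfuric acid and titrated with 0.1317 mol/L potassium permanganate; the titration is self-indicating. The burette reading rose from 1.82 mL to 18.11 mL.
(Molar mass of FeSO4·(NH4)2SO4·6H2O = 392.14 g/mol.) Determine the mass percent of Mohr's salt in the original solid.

60.56 %

MnO4^- + 5 Fe^2+ + 8 H^+ → Mn^2+ + 5 Fe^3+ + 4 H2O
n(KMnO4) = 0.01629 L × 0.1317 mol/L = 2.145 × 10^-3 mol
From the 5:1 ratio, n(FeSO4·(NH4)2SO4·6H2O) = 5/1 × 2.145 × 10^-3 = 0.01073 mol
mass of FeSO4·(NH4)2SO4·6H2O = 0.01073 × 392.14 g/mol = 4.206 g
% FeSO4·(NH4)2SO4·6H2O = 4.206 / 6.946 × 100 = 60.56 %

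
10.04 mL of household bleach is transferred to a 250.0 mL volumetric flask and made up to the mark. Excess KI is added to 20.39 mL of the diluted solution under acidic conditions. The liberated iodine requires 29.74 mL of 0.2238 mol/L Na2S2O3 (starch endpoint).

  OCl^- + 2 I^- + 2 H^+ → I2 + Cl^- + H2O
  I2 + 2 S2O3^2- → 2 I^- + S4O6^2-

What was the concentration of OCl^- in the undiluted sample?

n(S2O3^2-) = 0.02974 × 0.2238 = 6.656 × 10^-3 mol
n(I2) = n(S2O3^2-)/2 = 3.328 × 10^-3 mol
n(OCl^-) in the aliquot = 3.328 × 10^-3 mol (1:1 ratio)
[OCl^-]_dilute = 3.328 × 10^-3 / 0.02039 = 0.1632 mol/L
[OCl^-]_original = 0.1632 × 250.0/10.04 = 4.064 mol/L

4.064 mol/L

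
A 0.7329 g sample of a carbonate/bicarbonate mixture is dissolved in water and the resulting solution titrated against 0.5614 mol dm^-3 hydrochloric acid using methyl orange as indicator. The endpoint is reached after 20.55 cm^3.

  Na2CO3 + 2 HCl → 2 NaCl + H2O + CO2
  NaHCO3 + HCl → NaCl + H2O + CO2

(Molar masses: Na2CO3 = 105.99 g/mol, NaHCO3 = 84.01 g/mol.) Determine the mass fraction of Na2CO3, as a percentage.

n(HCl) = 0.02055 × 0.5614 = 0.01154 mol
Let x = n(Na2CO3), y = n(NaHCO3).
Titrant: 2x + 1y = 0.01154;  mass: 105.99x + 84.01y = 0.7329
Solving, x = 3.810 × 10^-3 mol, y = 3.918 × 10^-3 mol
mass of Na2CO3 = 3.810 × 10^-3 × 105.99 = 0.4038 g
% Na2CO3 = 0.4038 / 0.7329 × 100 = 55.09 %

55.09 %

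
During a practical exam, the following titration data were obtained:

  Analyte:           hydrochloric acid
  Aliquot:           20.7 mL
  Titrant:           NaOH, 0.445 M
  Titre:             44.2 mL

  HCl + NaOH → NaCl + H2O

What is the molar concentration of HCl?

n(NaOH) = 0.0442 L × 0.445 mol/L = 0.0197 mol
n(HCl) = 0.0197 mol (1:1 mole ratio)
[HCl] = 0.0197 mol / 0.0207 L = 0.950 mol/L

0.950 M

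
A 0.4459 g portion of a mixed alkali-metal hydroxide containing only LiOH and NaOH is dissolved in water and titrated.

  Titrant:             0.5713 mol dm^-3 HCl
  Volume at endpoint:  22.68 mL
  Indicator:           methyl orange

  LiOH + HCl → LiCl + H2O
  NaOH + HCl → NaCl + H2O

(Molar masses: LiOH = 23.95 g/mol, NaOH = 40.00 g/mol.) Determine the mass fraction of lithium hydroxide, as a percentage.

24.22 %

n(HCl) = 0.02268 × 0.5713 = 0.01296 mol
Let x = n(LiOH), y = n(NaOH).
Titrant: 1x + 1y = 0.01296;  mass: 23.95x + 40.00y = 0.4459
Solving, x = 4.510 × 10^-3 mol, y = 8.447 × 10^-3 mol
mass of LiOH = 4.510 × 10^-3 × 23.95 = 0.1080 g
% LiOH = 0.1080 / 0.4459 × 100 = 24.22 %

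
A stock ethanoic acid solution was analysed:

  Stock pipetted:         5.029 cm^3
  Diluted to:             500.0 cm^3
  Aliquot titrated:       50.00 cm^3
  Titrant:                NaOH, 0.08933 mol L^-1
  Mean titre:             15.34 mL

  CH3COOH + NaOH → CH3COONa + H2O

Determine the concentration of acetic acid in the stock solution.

n(NaOH) = 0.01534 × 0.08933 = 1.370 × 10^-3 mol
n(CH3COOH) in the aliquot = 1.370 × 10^-3 mol (1:1 ratio)
[CH3COOH]_dilute = 1.370 × 10^-3 / 0.05000 = 0.02741 mol/L
Dilution factor = 500.0 / 5.029 = 99.42
[CH3COOH]_stock = 0.02741 × 99.42 = 2.725 mol/L

2.725 mol/L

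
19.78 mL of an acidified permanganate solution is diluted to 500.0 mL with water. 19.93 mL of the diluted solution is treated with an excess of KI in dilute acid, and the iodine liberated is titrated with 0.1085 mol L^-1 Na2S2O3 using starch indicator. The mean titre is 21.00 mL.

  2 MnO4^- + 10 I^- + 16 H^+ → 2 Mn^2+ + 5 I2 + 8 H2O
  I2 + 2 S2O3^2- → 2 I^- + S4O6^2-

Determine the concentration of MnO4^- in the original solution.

0.5780 mol/L

n(S2O3^2-) = 0.02100 × 0.1085 = 2.279 × 10^-3 mol
n(I2) = n(S2O3^2-)/2 = 1.139 × 10^-3 mol
From the 2:5 ratio, n(MnO4^-) in the aliquot = 2/5 × 1.139 × 10^-3 = 4.557 × 10^-4 mol
[MnO4^-]_dilute = 4.557 × 10^-4 / 0.01993 = 0.02287 mol/L
[MnO4^-]_original = 0.02287 × 500.0/19.78 = 0.5780 mol/L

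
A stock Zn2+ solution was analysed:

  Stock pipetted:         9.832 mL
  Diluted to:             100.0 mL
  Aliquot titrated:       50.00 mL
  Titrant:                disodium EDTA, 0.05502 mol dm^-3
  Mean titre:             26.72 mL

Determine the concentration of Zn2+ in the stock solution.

0.2991 mol/L

Zn^2+ + EDTA^4- → [Zn(EDTA)]^2-
n(EDTA) = 0.02672 × 0.05502 = 1.470 × 10^-3 mol
n(Zn2+) in the aliquot = 1.470 × 10^-3 mol (1:1 ratio)
[Zn2+]_dilute = 1.470 × 10^-3 / 0.05000 = 0.02940 mol/L
Dilution factor = 100.0 / 9.832 = 10.17
[Zn2+]_stock = 0.02940 × 10.17 = 0.2991 mol/L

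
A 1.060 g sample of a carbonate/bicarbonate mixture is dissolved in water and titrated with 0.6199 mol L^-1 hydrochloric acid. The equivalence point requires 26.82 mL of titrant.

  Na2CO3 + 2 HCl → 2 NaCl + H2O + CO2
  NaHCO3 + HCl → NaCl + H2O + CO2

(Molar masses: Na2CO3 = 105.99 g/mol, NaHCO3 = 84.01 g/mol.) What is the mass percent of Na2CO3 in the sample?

54.28 %

n(HCl) = 0.02682 × 0.6199 = 0.01663 mol
Let x = n(Na2CO3), y = n(NaHCO3).
Titrant: 2x + 1y = 0.01663;  mass: 105.99x + 84.01y = 1.060
Solving, x = 5.428 × 10^-3 mol, y = 5.769 × 10^-3 mol
mass of Na2CO3 = 5.428 × 10^-3 × 105.99 = 0.5754 g
% Na2CO3 = 0.5754 / 1.060 × 100 = 54.28 %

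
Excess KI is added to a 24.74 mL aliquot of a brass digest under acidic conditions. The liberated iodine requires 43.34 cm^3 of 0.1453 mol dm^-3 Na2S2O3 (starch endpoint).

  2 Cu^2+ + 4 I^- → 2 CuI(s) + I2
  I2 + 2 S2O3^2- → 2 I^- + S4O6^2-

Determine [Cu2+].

n(S2O3^2-) = 0.04334 × 0.1453 = 6.297 × 10^-3 mol
n(I2) = n(S2O3^2-)/2 = 3.149 × 10^-3 mol
From the 2:1 ratio, n(Cu2+) in the aliquot = 2/1 × 3.149 × 10^-3 = 6.297 × 10^-3 mol
[Cu2+] = 6.297 × 10^-3 / 0.02474 = 0.2545 mol/L

0.2545 mol/L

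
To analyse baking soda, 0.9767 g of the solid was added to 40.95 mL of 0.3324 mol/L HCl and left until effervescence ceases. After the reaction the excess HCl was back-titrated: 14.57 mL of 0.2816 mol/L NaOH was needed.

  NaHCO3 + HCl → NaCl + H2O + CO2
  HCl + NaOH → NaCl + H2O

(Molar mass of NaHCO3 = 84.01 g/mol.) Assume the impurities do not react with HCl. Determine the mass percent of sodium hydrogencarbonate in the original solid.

81.79 %

n(HCl) added = 0.04095 × 0.3324 = 0.01361 mol
n(NaOH) used in back-titration = 0.01457 × 0.2816 = 4.103 × 10^-3 mol
n(HCl) left over = 4.103 × 10^-3 mol (1:1 ratio)
n(HCl) consumed by analyte = 0.01361 − 4.103 × 10^-3 = 9.509 × 10^-3 mol
n(NaHCO3) = 9.509 × 10^-3 mol (1:1 ratio)
mass of NaHCO3 = 9.509 × 10^-3 × 84.01 = 0.7988 g
% NaHCO3 = 0.7988 / 0.9767 × 100 = 81.79 %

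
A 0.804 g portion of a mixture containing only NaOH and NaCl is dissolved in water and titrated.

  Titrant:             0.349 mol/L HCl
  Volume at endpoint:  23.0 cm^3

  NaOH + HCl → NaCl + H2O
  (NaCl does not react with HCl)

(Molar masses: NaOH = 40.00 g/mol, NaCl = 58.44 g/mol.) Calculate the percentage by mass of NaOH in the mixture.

39.9 %

n(HCl) = 0.0230 × 0.349 = 8.03 × 10^-3 mol
Let x = n(NaOH), y = n(NaCl).
Titrant: 1x = 8.03 × 10^-3;  mass: 40.00x + 58.44y = 0.804
Solving, x = 8.03 × 10^-3 mol, y = 8.26 × 10^-3 mol
mass of NaOH = 8.03 × 10^-3 × 40.00 = 0.321 g
% NaOH = 0.321 / 0.804 × 100 = 39.9 %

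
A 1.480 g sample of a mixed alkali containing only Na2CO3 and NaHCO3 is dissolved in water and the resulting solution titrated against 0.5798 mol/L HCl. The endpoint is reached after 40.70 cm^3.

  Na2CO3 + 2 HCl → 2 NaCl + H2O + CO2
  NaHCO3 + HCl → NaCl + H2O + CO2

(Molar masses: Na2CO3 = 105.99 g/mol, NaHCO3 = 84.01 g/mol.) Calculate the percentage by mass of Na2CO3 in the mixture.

n(HCl) = 0.04070 × 0.5798 = 0.02360 mol
Let x = n(Na2CO3), y = n(NaHCO3).
Titrant: 2x + 1y = 0.02360;  mass: 105.99x + 84.01y = 1.480
Solving, x = 8.100 × 10^-3 mol, y = 7.397 × 10^-3 mol
mass of Na2CO3 = 8.100 × 10^-3 × 105.99 = 0.8585 g
% Na2CO3 = 0.8585 / 1.480 × 100 = 58.01 %

58.01 %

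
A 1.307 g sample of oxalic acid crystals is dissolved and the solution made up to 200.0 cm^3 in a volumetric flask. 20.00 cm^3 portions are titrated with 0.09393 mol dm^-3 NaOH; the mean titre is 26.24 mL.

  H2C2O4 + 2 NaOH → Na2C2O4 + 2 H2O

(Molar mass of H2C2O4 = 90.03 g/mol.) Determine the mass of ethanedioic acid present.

1.109 g

n(NaOH) per titration = 0.02624 × 0.09393 = 2.465 × 10^-3 mol
From the 1:2 ratio, n(H2C2O4) in each aliquot = 1/2 × 2.465 × 10^-3 = 1.232 × 10^-3 mol
n(H2C2O4) in the whole flask = 1.232 × 10^-3 × 200.0/20.00 = 0.01232 mol
mass of H2C2O4 = 0.01232 × 90.03 = 1.109 g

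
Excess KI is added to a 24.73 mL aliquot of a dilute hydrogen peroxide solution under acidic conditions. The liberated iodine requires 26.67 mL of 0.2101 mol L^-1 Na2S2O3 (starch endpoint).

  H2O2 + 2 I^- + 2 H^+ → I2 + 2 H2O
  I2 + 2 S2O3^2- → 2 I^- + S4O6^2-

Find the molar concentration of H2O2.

n(S2O3^2-) = 0.02667 × 0.2101 = 5.603 × 10^-3 mol
n(I2) = n(S2O3^2-)/2 = 2.802 × 10^-3 mol
n(H2O2) in the aliquot = 2.802 × 10^-3 mol (1:1 ratio)
[H2O2] = 2.802 × 10^-3 / 0.02473 = 0.1133 mol/L

0.1133 mol/L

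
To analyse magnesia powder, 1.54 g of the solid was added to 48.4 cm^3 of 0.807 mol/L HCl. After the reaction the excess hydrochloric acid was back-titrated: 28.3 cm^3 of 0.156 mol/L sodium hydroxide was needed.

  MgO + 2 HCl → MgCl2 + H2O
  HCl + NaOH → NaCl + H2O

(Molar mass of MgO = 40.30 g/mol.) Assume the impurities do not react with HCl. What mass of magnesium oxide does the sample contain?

n(HCl) added = 0.0484 × 0.807 = 0.0391 mol
n(NaOH) used in back-titration = 0.0283 × 0.156 = 4.41 × 10^-3 mol
n(HCl) left over = 4.41 × 10^-3 mol (1:1 ratio)
n(HCl) consumed by analyte = 0.0391 − 4.41 × 10^-3 = 0.0346 mol
From the 1:2 ratio, n(MgO) = 1/2 × 0.0346 = 0.0173 mol
mass of MgO = 0.0173 × 40.30 = 0.698 g

0.698 g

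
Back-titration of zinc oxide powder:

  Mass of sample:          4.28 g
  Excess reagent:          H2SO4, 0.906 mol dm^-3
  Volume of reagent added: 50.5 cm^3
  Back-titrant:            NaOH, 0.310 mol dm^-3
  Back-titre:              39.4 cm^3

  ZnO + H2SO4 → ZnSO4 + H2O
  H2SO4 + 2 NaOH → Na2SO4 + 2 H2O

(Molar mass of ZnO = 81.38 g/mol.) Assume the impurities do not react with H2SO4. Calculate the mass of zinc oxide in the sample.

3.23 g

n(H2SO4) added = 0.0505 × 0.906 = 0.0458 mol
n(NaOH) used in back-titration = 0.0394 × 0.310 = 0.0122 mol
From the 1:2 ratio, n(H2SO4) left over = 1/2 × 0.0122 = 6.11 × 10^-3 mol
n(H2SO4) consumed by analyte = 0.0458 − 6.11 × 10^-3 = 0.0396 mol
n(ZnO) = 0.0396 mol (1:1 ratio)
mass of ZnO = 0.0396 × 81.38 = 3.23 g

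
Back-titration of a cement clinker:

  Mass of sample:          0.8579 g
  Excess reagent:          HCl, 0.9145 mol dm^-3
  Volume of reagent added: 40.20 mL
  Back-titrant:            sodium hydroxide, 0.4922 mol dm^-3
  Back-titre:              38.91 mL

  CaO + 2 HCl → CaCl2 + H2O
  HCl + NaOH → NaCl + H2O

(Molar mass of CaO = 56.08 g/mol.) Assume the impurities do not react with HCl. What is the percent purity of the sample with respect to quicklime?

57.56 %

n(HCl) added = 0.04020 × 0.9145 = 0.03676 mol
n(NaOH) used in back-titration = 0.03891 × 0.4922 = 0.01915 mol
n(HCl) left over = 0.01915 mol (1:1 ratio)
n(HCl) consumed by analyte = 0.03676 − 0.01915 = 0.01761 mol
From the 1:2 ratio, n(CaO) = 1/2 × 0.01761 = 8.806 × 10^-3 mol
mass of CaO = 8.806 × 10^-3 × 56.08 = 0.4938 g
% CaO = 0.4938 / 0.8579 × 100 = 57.56 %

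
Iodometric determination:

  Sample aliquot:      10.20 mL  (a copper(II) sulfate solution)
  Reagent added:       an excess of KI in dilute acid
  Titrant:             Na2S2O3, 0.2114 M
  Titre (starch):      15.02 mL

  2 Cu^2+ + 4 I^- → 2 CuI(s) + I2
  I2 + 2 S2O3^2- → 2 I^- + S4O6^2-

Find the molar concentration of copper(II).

n(S2O3^2-) = 0.01502 × 0.2114 = 3.175 × 10^-3 mol
n(I2) = n(S2O3^2-)/2 = 1.588 × 10^-3 mol
From the 2:1 ratio, n(Cu2+) in the aliquot = 2/1 × 1.588 × 10^-3 = 3.175 × 10^-3 mol
[Cu2+] = 3.175 × 10^-3 / 0.01020 = 0.3113 mol/L

0.3113 M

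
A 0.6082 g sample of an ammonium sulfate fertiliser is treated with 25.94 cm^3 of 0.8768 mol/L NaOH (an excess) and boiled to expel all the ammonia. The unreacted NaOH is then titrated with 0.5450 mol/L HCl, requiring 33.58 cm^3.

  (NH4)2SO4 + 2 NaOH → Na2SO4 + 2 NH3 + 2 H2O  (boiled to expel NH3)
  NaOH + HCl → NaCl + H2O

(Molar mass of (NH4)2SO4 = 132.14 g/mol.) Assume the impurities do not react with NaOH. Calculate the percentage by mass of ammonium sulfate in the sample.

48.27 %

n(NaOH) added = 0.02594 × 0.8768 = 0.02274 mol
n(HCl) used in back-titration = 0.03358 × 0.5450 = 0.01830 mol
n(NaOH) left over = 0.01830 mol (1:1 ratio)
n(NaOH) consumed by analyte = 0.02274 − 0.01830 = 4.443 × 10^-3 mol
From the 1:2 ratio, n((NH4)2SO4) = 1/2 × 4.443 × 10^-3 = 2.222 × 10^-3 mol
mass of (NH4)2SO4 = 2.222 × 10^-3 × 132.14 = 0.2936 g
% (NH4)2SO4 = 0.2936 / 0.6082 × 100 = 48.27 %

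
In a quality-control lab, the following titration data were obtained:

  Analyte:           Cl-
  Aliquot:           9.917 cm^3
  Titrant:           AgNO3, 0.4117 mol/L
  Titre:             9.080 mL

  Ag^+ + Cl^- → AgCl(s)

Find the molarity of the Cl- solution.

n(AgNO3) = 0.009080 L × 0.4117 mol/L = 3.738 × 10^-3 mol
n(Cl-) = 3.738 × 10^-3 mol (1:1 mole ratio)
[Cl-] = 3.738 × 10^-3 mol / 0.009917 L = 0.3770 mol/L

0.3770 mol/L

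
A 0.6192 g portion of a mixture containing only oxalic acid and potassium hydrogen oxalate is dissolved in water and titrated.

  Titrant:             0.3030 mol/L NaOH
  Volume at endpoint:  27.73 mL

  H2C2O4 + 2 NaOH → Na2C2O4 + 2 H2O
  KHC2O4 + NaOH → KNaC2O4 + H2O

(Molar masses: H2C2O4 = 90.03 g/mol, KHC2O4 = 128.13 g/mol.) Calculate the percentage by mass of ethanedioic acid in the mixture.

40.01 %

n(NaOH) = 0.02773 × 0.3030 = 8.402 × 10^-3 mol
Let x = n(H2C2O4), y = n(KHC2O4).
Titrant: 2x + 1y = 8.402 × 10^-3;  mass: 90.03x + 128.13y = 0.6192
Solving, x = 2.751 × 10^-3 mol, y = 2.899 × 10^-3 mol
mass of H2C2O4 = 2.751 × 10^-3 × 90.03 = 0.2477 g
% H2C2O4 = 0.2477 / 0.6192 × 100 = 40.01 %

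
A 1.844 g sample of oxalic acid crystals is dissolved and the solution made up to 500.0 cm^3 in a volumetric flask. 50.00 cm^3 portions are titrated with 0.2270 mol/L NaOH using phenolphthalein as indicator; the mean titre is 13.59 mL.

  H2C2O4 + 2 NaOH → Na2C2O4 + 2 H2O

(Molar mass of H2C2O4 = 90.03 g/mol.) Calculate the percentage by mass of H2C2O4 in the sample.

75.31 %

n(NaOH) per titration = 0.01359 × 0.2270 = 3.085 × 10^-3 mol
From the 1:2 ratio, n(H2C2O4) in each aliquot = 1/2 × 3.085 × 10^-3 = 1.542 × 10^-3 mol
n(H2C2O4) in the whole flask = 1.542 × 10^-3 × 500.0/50.00 = 0.01542 mol
mass of H2C2O4 = 0.01542 × 90.03 = 1.389 g
% H2C2O4 = 1.389 / 1.844 × 100 = 75.31 %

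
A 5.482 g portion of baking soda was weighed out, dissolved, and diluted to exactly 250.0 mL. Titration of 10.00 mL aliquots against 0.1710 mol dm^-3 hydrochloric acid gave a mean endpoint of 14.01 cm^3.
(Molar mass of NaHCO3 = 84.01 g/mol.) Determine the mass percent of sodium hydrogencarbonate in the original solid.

NaHCO3 + HCl → NaCl + H2O + CO2
n(HCl) per titration = 0.01401 × 0.1710 = 2.396 × 10^-3 mol
n(NaHCO3) in each aliquot = 2.396 × 10^-3 mol (1:1 ratio)
n(NaHCO3) in the whole flask = 2.396 × 10^-3 × 250.0/10.00 = 0.05989 mol
mass of NaHCO3 = 0.05989 × 84.01 = 5.032 g
% NaHCO3 = 5.032 / 5.482 × 100 = 91.78 %

91.78 %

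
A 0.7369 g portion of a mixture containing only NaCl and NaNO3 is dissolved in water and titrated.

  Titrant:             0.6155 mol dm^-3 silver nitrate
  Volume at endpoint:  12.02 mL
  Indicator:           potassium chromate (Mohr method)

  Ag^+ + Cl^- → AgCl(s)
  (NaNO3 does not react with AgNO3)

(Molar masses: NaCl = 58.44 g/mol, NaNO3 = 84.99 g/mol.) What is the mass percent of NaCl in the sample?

n(AgNO3) = 0.01202 × 0.6155 = 7.398 × 10^-3 mol
Let x = n(NaCl), y = n(NaNO3).
Titrant: 1x = 7.398 × 10^-3;  mass: 58.44x + 84.99y = 0.7369
Solving, x = 7.398 × 10^-3 mol, y = 3.583 × 10^-3 mol
mass of NaCl = 7.398 × 10^-3 × 58.44 = 0.4324 g
% NaCl = 0.4324 / 0.7369 × 100 = 58.67 %

58.67 %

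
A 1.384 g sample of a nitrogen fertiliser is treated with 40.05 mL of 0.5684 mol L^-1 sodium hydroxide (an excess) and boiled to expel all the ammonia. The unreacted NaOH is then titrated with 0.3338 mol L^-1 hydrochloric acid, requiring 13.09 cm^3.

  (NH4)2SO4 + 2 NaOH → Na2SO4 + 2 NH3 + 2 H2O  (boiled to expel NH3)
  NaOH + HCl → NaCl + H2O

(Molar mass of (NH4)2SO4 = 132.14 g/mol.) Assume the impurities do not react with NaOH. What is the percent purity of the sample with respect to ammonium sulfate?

n(NaOH) added = 0.04005 × 0.5684 = 0.02276 mol
n(HCl) used in back-titration = 0.01309 × 0.3338 = 4.369 × 10^-3 mol
n(NaOH) left over = 4.369 × 10^-3 mol (1:1 ratio)
n(NaOH) consumed by analyte = 0.02276 − 4.369 × 10^-3 = 0.01839 mol
From the 1:2 ratio, n((NH4)2SO4) = 1/2 × 0.01839 = 9.197 × 10^-3 mol
mass of (NH4)2SO4 = 9.197 × 10^-3 × 132.14 = 1.215 g
% (NH4)2SO4 = 1.215 / 1.384 × 100 = 87.81 %

87.81 %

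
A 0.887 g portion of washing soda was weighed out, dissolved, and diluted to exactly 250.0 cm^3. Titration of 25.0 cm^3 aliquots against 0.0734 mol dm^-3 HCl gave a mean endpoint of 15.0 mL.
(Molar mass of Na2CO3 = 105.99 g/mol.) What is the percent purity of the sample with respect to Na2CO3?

Na2CO3 + 2 HCl → 2 NaCl + H2O + CO2
n(HCl) per titration = 0.0150 × 0.0734 = 1.10 × 10^-3 mol
From the 1:2 ratio, n(Na2CO3) in each aliquot = 1/2 × 1.10 × 10^-3 = 5.51 × 10^-4 mol
n(Na2CO3) in the whole flask = 5.51 × 10^-4 × 250.0/25.0 = 5.51 × 10^-3 mol
mass of Na2CO3 = 5.51 × 10^-3 × 105.99 = 0.583 g
% Na2CO3 = 0.583 / 0.887 × 100 = 65.8 %

65.8 %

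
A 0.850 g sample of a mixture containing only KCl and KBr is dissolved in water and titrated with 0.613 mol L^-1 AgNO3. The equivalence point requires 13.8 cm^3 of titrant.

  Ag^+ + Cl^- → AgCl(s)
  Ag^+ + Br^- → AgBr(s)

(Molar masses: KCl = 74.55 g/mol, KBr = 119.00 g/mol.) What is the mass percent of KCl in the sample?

30.9 %

n(AgNO3) = 0.0138 × 0.613 = 8.46 × 10^-3 mol
Let x = n(KCl), y = n(KBr).
Titrant: 1x + 1y = 8.46 × 10^-3;  mass: 74.55x + 119.00y = 0.850
Solving, x = 3.52 × 10^-3 mol, y = 4.93 × 10^-3 mol
mass of KCl = 3.52 × 10^-3 × 74.55 = 0.263 g
% KCl = 0.263 / 0.850 × 100 = 30.9 %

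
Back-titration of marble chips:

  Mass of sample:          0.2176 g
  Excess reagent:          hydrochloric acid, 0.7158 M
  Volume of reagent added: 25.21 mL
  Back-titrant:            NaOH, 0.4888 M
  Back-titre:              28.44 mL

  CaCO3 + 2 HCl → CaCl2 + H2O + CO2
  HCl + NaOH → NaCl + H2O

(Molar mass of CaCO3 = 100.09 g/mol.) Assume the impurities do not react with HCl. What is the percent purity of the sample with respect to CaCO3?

95.30 %

n(HCl) added = 0.02521 × 0.7158 = 0.01805 mol
n(NaOH) used in back-titration = 0.02844 × 0.4888 = 0.01390 mol
n(HCl) left over = 0.01390 mol (1:1 ratio)
n(HCl) consumed by analyte = 0.01805 − 0.01390 = 4.144 × 10^-3 mol
From the 1:2 ratio, n(CaCO3) = 1/2 × 4.144 × 10^-3 = 2.072 × 10^-3 mol
mass of CaCO3 = 2.072 × 10^-3 × 100.09 = 0.2074 g
% CaCO3 = 0.2074 / 0.2176 × 100 = 95.30 %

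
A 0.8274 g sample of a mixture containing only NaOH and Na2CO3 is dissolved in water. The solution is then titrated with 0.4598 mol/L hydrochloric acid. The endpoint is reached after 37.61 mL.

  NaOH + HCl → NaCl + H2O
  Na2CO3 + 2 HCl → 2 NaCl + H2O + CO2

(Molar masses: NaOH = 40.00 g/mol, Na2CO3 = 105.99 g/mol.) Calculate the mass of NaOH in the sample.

0.2741 g

n(HCl) = 0.03761 × 0.4598 = 0.01729 mol
Let x = n(NaOH), y = n(Na2CO3).
Titrant: 1x + 2y = 0.01729;  mass: 40.00x + 105.99y = 0.8274
Solving, x = 6.852 × 10^-3 mol, y = 5.220 × 10^-3 mol
mass of NaOH = 6.852 × 10^-3 × 40.00 = 0.2741 g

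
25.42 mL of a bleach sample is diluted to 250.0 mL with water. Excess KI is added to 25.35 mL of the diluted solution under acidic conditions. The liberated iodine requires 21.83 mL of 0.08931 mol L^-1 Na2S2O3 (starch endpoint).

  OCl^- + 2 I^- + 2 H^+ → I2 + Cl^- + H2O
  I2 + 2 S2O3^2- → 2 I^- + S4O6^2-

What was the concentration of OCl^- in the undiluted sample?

n(S2O3^2-) = 0.02183 × 0.08931 = 1.950 × 10^-3 mol
n(I2) = n(S2O3^2-)/2 = 9.748 × 10^-4 mol
n(OCl^-) in the aliquot = 9.748 × 10^-4 mol (1:1 ratio)
[OCl^-]_dilute = 9.748 × 10^-4 / 0.02535 = 0.03845 mol/L
[OCl^-]_original = 0.03845 × 250.0/25.42 = 0.3782 mol/L

0.3782 mol/L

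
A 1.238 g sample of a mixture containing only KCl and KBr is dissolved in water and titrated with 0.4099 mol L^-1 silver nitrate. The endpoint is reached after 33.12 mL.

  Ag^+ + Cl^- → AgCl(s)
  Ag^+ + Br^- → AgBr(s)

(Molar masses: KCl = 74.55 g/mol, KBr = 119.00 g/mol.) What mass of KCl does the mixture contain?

n(AgNO3) = 0.03312 × 0.4099 = 0.01358 mol
Let x = n(KCl), y = n(KBr).
Titrant: 1x + 1y = 0.01358;  mass: 74.55x + 119.00y = 1.238
Solving, x = 8.493 × 10^-3 mol, y = 5.083 × 10^-3 mol
mass of KCl = 8.493 × 10^-3 × 74.55 = 0.6332 g

0.6332 g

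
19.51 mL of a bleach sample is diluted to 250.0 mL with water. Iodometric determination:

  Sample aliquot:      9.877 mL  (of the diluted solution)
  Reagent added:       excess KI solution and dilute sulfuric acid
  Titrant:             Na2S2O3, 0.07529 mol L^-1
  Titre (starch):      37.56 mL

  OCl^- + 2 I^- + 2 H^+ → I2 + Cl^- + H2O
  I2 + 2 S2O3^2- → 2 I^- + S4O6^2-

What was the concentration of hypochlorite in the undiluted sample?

n(S2O3^2-) = 0.03756 × 0.07529 = 2.828 × 10^-3 mol
n(I2) = n(S2O3^2-)/2 = 1.414 × 10^-3 mol
n(OCl^-) in the aliquot = 1.414 × 10^-3 mol (1:1 ratio)
[OCl^-]_dilute = 1.414 × 10^-3 / 0.009877 = 0.1432 mol/L
[OCl^-]_original = 0.1432 × 250.0/19.51 = 1.834 mol/L

1.834 mol/L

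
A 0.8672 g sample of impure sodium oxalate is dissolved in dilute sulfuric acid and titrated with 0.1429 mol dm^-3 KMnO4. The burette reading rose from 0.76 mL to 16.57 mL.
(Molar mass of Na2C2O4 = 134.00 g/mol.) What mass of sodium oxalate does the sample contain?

0.7568 g

2 MnO4^- + 5 C2O4^2- + 16 H^+ → 2 Mn^2+ + 10 CO2 + 8 H2O
n(KMnO4) = 0.01581 L × 0.1429 mol/L = 2.259 × 10^-3 mol
From the 5:2 ratio, n(Na2C2O4) = 5/2 × 2.259 × 10^-3 = 5.648 × 10^-3 mol
mass of Na2C2O4 = 5.648 × 10^-3 × 134.00 g/mol = 0.7568 g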